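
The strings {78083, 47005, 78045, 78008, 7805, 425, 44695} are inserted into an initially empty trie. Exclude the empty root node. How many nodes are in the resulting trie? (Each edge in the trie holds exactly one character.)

Insert word by word; a character creates a node only if that edge doesn't already exist:
  "78083" → 5 new (7, 8, 0, 8, 3)
  "47005" → 5 new (4, 7, 0, 0, 5)
  "78045" → prefix "780" already present; 2 new (4, 5)
  "78008" → prefix "780" already present; 2 new (0, 8)
  "7805" → prefix "780" already present; 1 new (5)
  "425" → prefix "4" already present; 2 new (2, 5)
  "44695" → prefix "4" already present; 4 new (4, 6, 9, 5)
Total nodes = 5 + 5 + 2 + 2 + 1 + 2 + 4 = 21

21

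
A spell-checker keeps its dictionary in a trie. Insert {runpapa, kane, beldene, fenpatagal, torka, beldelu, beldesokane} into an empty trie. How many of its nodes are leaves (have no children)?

7

A leaf is a node with no children — equivalently, the end of a word that is not a proper prefix of any other stored word.
Those words: "beldelu", "beldene", "beldesokane", "fenpatagal", "kane", "runpapa", "torka"
Leaf count: 7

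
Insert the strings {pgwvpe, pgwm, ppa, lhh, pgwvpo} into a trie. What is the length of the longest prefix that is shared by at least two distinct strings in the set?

Equivalently: take the maximum, over all pairs, of their longest common prefix length.
e.g. "pgwvpe" and "pgwvpo" share the prefix "pgwvp" of length 5; no pair shares a longer one.
Longest shared-prefix length: 5

5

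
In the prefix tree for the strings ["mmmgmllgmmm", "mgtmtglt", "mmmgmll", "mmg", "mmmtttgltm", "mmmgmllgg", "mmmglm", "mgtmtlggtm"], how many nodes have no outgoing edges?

7

A leaf is a node with no children — equivalently, the end of a word that is not a proper prefix of any other stored word.
Those words: "mgtmtglt", "mgtmtlggtm", "mmg", "mmmglm", "mmmgmllgg", "mmmgmllgmmm", "mmmtttgltm"
Leaf count: 7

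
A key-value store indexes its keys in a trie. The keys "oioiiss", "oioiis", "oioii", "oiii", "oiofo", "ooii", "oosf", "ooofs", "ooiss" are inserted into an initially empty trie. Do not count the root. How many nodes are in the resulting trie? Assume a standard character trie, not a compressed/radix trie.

Trace insertions, counting only characters that open a new branch:
  "oioiiss" → 7 new (o, i, o, i, i, s, s)
  "oioiis" → prefix "oioiis" already present; 0 new (none)
  "oioii" → prefix "oioii" already present; 0 new (none)
  "oiii" → prefix "oi" already present; 2 new (i, i)
  "oiofo" → prefix "oio" already present; 2 new (f, o)
  "ooii" → prefix "o" already present; 3 new (o, i, i)
  "oosf" → prefix "oo" already present; 2 new (s, f)
  "ooofs" → prefix "oo" already present; 3 new (o, f, s)
  "ooiss" → prefix "ooi" already present; 2 new (s, s)
Total nodes = 7 + 0 + 0 + 2 + 2 + 3 + 2 + 3 + 2 = 21

21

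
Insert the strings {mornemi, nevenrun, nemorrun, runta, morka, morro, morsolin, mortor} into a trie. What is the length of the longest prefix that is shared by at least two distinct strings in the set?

3

Look for the deepest trie node that still has at least two words in its subtree.
"morka" and "mornemi" agree on "mor" (3 characters) before diverging; nothing deeper is shared.
Longest shared-prefix length: 3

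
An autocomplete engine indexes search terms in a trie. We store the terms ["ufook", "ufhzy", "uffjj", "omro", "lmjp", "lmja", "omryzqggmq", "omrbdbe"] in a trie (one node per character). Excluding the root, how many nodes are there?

31

For each word, the new-node count is its length minus the longest prefix already in the trie:
  "ufook" → 5 new (u, f, o, o, k)
  "ufhzy" → prefix "uf" already present; 3 new (h, z, y)
  "uffjj" → prefix "uf" already present; 3 new (f, j, j)
  "omro" → 4 new (o, m, r, o)
  "lmjp" → 4 new (l, m, j, p)
  "lmja" → prefix "lmj" already present; 1 new (a)
  "omryzqggmq" → prefix "omr" already present; 7 new (y, z, q, g, g, m, q)
  "omrbdbe" → prefix "omr" already present; 4 new (b, d, b, e)
Total nodes = 5 + 3 + 3 + 4 + 4 + 1 + 7 + 4 = 31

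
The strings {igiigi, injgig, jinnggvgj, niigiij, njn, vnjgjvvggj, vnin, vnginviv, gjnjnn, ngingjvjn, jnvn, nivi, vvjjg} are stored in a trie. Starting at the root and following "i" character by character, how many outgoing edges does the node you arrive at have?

Walk "i" from the root, arriving at one node.
Characters that immediately follow "i" among the stored strings: {g, n}.
That node has 2 child edges.

2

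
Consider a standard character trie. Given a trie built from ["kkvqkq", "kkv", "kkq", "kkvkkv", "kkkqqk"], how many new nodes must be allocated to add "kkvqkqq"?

Walking "kkvqkqq" from the root, the first 6 characters ("kkvqkq") follow existing edges; "q" is the first miss.
New nodes needed: |"kkvqkqq"| − 6 = 7 − 6 = 1.

1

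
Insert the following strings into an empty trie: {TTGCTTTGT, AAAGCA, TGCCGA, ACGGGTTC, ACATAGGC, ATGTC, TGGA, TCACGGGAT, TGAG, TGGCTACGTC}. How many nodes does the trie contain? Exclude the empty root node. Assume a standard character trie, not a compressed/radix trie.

56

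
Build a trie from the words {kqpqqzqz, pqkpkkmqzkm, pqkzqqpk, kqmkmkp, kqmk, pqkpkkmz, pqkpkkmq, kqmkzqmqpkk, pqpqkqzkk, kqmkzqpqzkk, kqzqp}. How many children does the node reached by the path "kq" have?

Follow the path "kq" to its node, then look at its outgoing edges.
Distinct next characters after "kq": m, p, z.
That node has 3 child edges.

3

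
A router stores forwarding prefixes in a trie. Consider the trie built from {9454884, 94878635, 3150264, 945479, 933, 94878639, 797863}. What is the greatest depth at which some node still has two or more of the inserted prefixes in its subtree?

7

Look for the deepest trie node that still has at least two words in its subtree.
"94878635" and "94878639" agree on "9487863" (7 characters) before diverging; nothing deeper is shared.
Longest shared-prefix length: 7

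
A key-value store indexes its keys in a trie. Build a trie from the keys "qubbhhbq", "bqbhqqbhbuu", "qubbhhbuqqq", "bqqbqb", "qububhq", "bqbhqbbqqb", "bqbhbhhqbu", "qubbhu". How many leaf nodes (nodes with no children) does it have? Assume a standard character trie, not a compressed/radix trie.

8

Leaves are exactly the stored words that no other stored word extends.
Those words: "bqbhbhhqbu", "bqbhqbbqqb", "bqbhqqbhbuu", "bqqbqb", "qubbhhbq", "qubbhhbuqqq", "qubbhu", "qububhq"
Leaf count: 8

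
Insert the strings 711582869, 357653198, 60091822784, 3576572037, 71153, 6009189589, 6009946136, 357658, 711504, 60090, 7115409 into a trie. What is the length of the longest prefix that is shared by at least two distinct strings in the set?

Look for the deepest trie node that still has at least two words in its subtree.
e.g. "60091822784" and "6009189589" share the prefix "600918" of length 6; no pair shares a longer one.
Longest shared-prefix length: 6

6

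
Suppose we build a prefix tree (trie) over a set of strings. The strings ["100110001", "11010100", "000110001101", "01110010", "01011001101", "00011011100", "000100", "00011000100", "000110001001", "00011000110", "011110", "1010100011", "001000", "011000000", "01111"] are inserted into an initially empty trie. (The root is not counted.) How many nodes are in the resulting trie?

Count nodes per top-level branch (shared prefixes stored once):
  '0'-branch (000100, 00011000100, 000110001001, 00011000110, 000110001101, 00011011100, 001000, 01011001101, 011000000, 01110010, 01111, 011110): 50 nodes
  '1'-branch (100110001, 1010100011, 11010100): 24 nodes
Sum: 74

74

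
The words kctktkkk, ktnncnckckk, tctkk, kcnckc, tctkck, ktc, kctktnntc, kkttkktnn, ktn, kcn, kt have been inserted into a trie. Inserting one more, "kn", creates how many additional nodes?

1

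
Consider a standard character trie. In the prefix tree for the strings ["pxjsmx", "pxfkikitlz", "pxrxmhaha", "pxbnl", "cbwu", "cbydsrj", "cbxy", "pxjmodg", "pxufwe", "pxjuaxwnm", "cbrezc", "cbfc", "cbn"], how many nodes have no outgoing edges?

A leaf is a node with no children — equivalently, the end of a word that is not a proper prefix of any other stored word.
Those words: "cbfc", "cbn", "cbrezc", "cbwu", "cbxy", "cbydsrj", "pxbnl", "pxfkikitlz", "pxjmodg", "pxjsmx", "pxjuaxwnm", "pxrxmhaha", "pxufwe"
Leaf count: 13

13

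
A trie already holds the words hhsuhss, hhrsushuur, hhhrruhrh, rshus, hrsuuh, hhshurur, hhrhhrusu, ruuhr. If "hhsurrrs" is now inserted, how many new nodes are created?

4

The longest prefix of "hhsurrrs" already in the trie is "hhsu" (length 4).
So 8 − 4 = 4 new nodes.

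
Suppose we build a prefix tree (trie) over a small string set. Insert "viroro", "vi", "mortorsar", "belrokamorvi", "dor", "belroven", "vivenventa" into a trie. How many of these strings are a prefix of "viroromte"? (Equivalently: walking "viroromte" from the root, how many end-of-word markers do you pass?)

2

Traverse "viroromte" character by character; count nodes along the way that are marked as word ends.
Prefixes of the query that are stored words: "vi", "viroro"
Count: 2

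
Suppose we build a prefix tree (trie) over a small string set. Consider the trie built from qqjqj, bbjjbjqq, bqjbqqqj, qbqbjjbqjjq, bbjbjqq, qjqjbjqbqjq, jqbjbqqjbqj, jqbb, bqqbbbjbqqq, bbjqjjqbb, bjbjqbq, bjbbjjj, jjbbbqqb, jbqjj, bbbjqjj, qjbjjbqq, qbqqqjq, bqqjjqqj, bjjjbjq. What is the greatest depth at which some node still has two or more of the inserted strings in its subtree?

Look for the deepest trie node that still has at least two words in its subtree.
"bbjbjqq" and "bbjjbjqq" agree on "bbj" (3 characters) before diverging; nothing deeper is shared.
Longest shared-prefix length: 3

3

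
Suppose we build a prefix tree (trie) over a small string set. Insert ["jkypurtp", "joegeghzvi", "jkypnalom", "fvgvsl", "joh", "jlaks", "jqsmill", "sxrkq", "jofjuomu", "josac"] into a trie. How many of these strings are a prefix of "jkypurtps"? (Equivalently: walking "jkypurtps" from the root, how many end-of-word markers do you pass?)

Check each prefix of "jkypurtps" against the stored set — each match is an end-marker on the path.
Prefixes of the query that are stored words: "jkypurtp"
Count: 1

1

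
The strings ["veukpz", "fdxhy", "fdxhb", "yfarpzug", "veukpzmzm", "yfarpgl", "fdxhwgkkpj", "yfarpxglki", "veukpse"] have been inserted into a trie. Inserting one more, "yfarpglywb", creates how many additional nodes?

"yfarpgl" is already a path in the trie; the remaining "ywb" must be added.
New nodes needed: |"yfarpglywb"| − 7 = 10 − 7 = 3.

3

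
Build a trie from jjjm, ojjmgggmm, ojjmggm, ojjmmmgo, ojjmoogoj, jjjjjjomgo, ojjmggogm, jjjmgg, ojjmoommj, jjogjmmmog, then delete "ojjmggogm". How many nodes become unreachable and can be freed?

3

Walk "ojjmggogm" from the leaf back toward the root, removing each node that no remaining word uses.
The suffix "ogm" (3 nodes) is used only by "ojjmggogm"; the node for "ojjmgg" still has the child "g", so pruning stops there.
Nodes removed: 3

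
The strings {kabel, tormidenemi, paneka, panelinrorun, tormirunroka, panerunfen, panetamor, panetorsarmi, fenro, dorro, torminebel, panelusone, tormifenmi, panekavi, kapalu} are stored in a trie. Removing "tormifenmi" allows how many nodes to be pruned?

Walk "tormifenmi" from the leaf back toward the root, removing each node that no remaining word uses.
The suffix "fenmi" (5 nodes) is used only by "tormifenmi"; the node for "tormi" still has the child "d", so pruning stops there.
Nodes removed: 5

5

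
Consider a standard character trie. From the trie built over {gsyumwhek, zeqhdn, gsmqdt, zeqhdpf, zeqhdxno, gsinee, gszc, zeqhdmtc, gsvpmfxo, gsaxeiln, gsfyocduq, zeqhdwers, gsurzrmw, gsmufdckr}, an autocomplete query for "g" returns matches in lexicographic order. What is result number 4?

gsmqdt

Words with prefix "g", in lexicographic order: "gsaxeiln", "gsfyocduq", "gsinee", "gsmqdt", "gsmufdckr", "gsurzrmw", "gsvpmfxo", "gsyumwhek", "gszc"
Position 4: gsmqdt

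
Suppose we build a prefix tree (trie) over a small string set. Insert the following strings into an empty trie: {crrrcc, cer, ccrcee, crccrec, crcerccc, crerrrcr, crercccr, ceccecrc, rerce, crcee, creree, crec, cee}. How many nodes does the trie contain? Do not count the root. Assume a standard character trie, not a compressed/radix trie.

Insert word by word; a character creates a node only if that edge doesn't already exist:
  "crrrcc" → 6 new (c, r, r, r, c, c)
  "cer" → prefix "c" already present; 2 new (e, r)
  "ccrcee" → prefix "c" already present; 5 new (c, r, c, e, e)
  "crccrec" → prefix "cr" already present; 5 new (c, c, r, e, c)
  "crcerccc" → prefix "crc" already present; 5 new (e, r, c, c, c)
  "crerrrcr" → prefix "cr" already present; 6 new (e, r, r, r, c, r)
  "crercccr" → prefix "crer" already present; 4 new (c, c, c, r)
  "ceccecrc" → prefix "ce" already present; 6 new (c, c, e, c, r, c)
  "rerce" → 5 new (r, e, r, c, e)
  "crcee" → prefix "crce" already present; 1 new (e)
  "creree" → prefix "crer" already present; 2 new (e, e)
  "crec" → prefix "cre" already present; 1 new (c)
  "cee" → prefix "ce" already present; 1 new (e)
Total nodes = 6 + 2 + 5 + 5 + 5 + 6 + 4 + 6 + 5 + 1 + 2 + 1 + 1 = 49

49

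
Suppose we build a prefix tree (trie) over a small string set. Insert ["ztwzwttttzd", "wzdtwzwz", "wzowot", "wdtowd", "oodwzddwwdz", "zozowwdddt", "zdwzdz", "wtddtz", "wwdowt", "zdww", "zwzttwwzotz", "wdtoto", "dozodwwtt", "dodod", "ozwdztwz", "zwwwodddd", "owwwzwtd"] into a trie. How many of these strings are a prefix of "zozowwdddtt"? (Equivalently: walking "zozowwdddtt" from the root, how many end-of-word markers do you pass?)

1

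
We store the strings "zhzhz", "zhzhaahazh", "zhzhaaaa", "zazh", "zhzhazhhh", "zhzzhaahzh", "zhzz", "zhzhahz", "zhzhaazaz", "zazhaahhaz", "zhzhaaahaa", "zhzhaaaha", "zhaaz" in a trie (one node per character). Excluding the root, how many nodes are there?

For each word, the new-node count is its length minus the longest prefix already in the trie:
  "zhzhz" → 5 new (z, h, z, h, z)
  "zhzhaahazh" → prefix "zhzh" already present; 6 new (a, a, h, a, z, h)
  "zhzhaaaa" → prefix "zhzhaa" already present; 2 new (a, a)
  "zazh" → prefix "z" already present; 3 new (a, z, h)
  "zhzhazhhh" → prefix "zhzha" already present; 4 new (z, h, h, h)
  "zhzzhaahzh" → prefix "zhz" already present; 7 new (z, h, a, a, h, z, h)
  "zhzz" → prefix "zhzz" already present; 0 new (none)
  "zhzhahz" → prefix "zhzha" already present; 2 new (h, z)
  "zhzhaazaz" → prefix "zhzhaa" already present; 3 new (z, a, z)
  "zazhaahhaz" → prefix "zazh" already present; 6 new (a, a, h, h, a, z)
  "zhzhaaahaa" → prefix "zhzhaaa" already present; 3 new (h, a, a)
  "zhzhaaaha" → prefix "zhzhaaaha" already present; 0 new (none)
  "zhaaz" → prefix "zh" already present; 3 new (a, a, z)
Total nodes = 5 + 6 + 2 + 3 + 4 + 7 + 0 + 2 + 3 + 6 + 3 + 0 + 3 = 44

44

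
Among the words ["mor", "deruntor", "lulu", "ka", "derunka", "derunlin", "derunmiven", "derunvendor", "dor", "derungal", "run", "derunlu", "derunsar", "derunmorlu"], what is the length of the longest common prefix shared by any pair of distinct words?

6

Equivalently: take the maximum, over all pairs, of their longest common prefix length.
"derunlin" and "derunlu" agree on "derunl" (6 characters) before diverging; nothing deeper is shared.
Longest shared-prefix length: 6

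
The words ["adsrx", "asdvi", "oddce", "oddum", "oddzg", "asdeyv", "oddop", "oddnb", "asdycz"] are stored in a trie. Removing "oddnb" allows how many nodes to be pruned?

2

After clearing the end-marker at "oddnb", prune upward until reaching a node still needed by another word.
The suffix "nb" (2 nodes) is used only by "oddnb"; the node for "odd" still has the child "c", so pruning stops there.
Nodes removed: 2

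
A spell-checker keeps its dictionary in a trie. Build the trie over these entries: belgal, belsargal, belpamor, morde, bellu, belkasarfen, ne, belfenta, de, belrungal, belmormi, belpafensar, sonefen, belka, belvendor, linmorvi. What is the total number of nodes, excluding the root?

79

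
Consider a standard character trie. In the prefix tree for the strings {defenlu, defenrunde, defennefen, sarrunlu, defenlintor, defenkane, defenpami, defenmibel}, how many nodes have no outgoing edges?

Leaves are exactly the stored words that no other stored word extends.
Those words: "defenkane", "defenlintor", "defenlu", "defenmibel", "defennefen", "defenpami", "defenrunde", "sarrunlu"
Leaf count: 8

8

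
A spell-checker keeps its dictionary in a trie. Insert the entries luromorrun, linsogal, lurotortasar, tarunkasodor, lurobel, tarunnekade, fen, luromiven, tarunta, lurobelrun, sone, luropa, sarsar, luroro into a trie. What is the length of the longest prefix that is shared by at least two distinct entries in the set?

Look for the deepest trie node that still has at least two words in its subtree.
e.g. "lurobel" and "lurobelrun" share the prefix "lurobel" of length 7; no pair shares a longer one.
Longest shared-prefix length: 7

7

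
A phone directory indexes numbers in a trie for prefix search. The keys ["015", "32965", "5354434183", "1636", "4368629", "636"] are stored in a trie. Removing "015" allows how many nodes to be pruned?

After clearing the end-marker at "015", prune upward until reaching a node still needed by another word.
No other word shares any prefix with "015", so all 3 of its nodes go.
Nodes removed: 3

3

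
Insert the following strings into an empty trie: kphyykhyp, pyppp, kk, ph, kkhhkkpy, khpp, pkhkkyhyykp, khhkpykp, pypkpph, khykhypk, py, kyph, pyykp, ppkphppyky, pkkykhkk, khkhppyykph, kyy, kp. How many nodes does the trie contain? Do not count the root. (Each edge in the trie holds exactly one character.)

Trace insertions, counting only characters that open a new branch:
  "kphyykhyp" → 9 new (k, p, h, y, y, k, h, y, p)
  "pyppp" → 5 new (p, y, p, p, p)
  "kk" → prefix "k" already present; 1 new (k)
  "ph" → prefix "p" already present; 1 new (h)
  "kkhhkkpy" → prefix "kk" already present; 6 new (h, h, k, k, p, y)
  "khpp" → prefix "k" already present; 3 new (h, p, p)
  "pkhkkyhyykp" → prefix "p" already present; 10 new (k, h, k, k, y, h, y, y, k, p)
  "khhkpykp" → prefix "kh" already present; 6 new (h, k, p, y, k, p)
  "pypkpph" → prefix "pyp" already present; 4 new (k, p, p, h)
  "khykhypk" → prefix "kh" already present; 6 new (y, k, h, y, p, k)
  "py" → prefix "py" already present; 0 new (none)
  "kyph" → prefix "k" already present; 3 new (y, p, h)
  "pyykp" → prefix "py" already present; 3 new (y, k, p)
  "ppkphppyky" → prefix "p" already present; 9 new (p, k, p, h, p, p, y, k, y)
  "pkkykhkk" → prefix "pk" already present; 6 new (k, y, k, h, k, k)
  "khkhppyykph" → prefix "kh" already present; 9 new (k, h, p, p, y, y, k, p, h)
  "kyy" → prefix "ky" already present; 1 new (y)
  "kp" → prefix "kp" already present; 0 new (none)
Total nodes = 9 + 5 + 1 + 1 + 6 + 3 + 10 + 6 + 4 + 6 + 0 + 3 + 3 + 9 + 6 + 9 + 1 + 0 = 82

82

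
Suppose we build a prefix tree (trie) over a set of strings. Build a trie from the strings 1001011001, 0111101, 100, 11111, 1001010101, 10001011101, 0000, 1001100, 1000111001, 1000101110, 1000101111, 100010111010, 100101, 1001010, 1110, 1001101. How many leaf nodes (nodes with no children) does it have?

11

Leaves are exactly the stored words that no other stored word extends.
Those words: "0000", "0111101", "100010111010", "1000101111", "1000111001", "1001010101", "1001011001", "1001100", "1001101", "1110", "11111"
Leaf count: 11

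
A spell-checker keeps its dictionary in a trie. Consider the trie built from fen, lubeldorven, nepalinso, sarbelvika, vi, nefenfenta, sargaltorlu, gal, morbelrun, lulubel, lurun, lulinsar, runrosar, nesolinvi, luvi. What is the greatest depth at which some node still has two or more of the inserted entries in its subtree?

3

Look for the deepest trie node that still has at least two words in its subtree.
e.g. "lulinsar" and "lulubel" share the prefix "lul" of length 3; no pair shares a longer one.
Longest shared-prefix length: 3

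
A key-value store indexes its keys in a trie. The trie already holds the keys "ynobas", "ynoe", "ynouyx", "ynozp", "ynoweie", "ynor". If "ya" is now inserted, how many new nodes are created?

1

"y" is already a path in the trie; the remaining "a" must be added.
Each of the 1 remaining characters creates one node.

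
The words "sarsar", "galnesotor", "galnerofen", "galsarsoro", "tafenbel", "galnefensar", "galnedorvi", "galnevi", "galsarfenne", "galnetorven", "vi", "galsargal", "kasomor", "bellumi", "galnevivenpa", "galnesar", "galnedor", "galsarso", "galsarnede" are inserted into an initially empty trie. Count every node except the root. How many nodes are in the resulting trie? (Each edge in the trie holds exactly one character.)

90

Count nodes per top-level branch (shared prefixes stored once):
  'b'-branch (bellumi): 7 nodes
  'g'-branch (galnedor, galnedorvi, galnefensar, galnerofen, galnesar, galnesotor, galnetorven, galnevi, galnevivenpa, galsarfenne, galsargal, galsarnede, galsarso, galsarsoro): 60 nodes
  'k'-branch (kasomor): 7 nodes
  's'-branch (sarsar): 6 nodes
  't'-branch (tafenbel): 8 nodes
  'v'-branch (vi): 2 nodes
Sum: 90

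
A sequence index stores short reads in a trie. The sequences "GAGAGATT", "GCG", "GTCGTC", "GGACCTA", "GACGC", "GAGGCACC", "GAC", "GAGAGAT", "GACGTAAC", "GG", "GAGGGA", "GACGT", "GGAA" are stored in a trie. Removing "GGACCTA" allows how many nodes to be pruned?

A node on "GGACCTA"'s path can go only if nothing else ends at it or branches off below it.
The suffix "CCTA" (4 nodes) is used only by "GGACCTA"; the node for "GGA" still has the child "A", so pruning stops there.
Nodes removed: 4

4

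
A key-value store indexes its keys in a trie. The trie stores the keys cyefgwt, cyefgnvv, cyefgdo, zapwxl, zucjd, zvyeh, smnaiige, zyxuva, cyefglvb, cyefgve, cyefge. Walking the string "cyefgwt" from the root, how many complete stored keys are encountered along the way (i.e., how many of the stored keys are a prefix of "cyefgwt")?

1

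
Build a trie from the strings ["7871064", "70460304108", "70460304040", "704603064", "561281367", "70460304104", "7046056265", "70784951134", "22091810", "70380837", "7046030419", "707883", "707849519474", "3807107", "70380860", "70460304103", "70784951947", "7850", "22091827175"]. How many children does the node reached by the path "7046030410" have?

3

Follow the path "7046030410" to its node, then look at its outgoing edges.
Characters that immediately follow "7046030410" among the stored strings: {3, 4, 8}.
That node has 3 child edges.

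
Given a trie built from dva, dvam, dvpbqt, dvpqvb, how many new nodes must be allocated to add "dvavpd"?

The longest prefix of "dvavpd" already in the trie is "dva" (length 3).
Each of the 3 remaining characters creates one node.

3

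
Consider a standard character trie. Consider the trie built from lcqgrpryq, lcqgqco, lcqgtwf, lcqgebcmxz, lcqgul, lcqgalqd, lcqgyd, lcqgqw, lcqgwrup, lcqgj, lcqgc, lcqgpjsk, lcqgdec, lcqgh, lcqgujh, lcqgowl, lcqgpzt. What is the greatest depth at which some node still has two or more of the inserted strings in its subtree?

5

The deepest shared node is where two words last agree before diverging.
"lcqgpjsk" and "lcqgpzt" agree on "lcqgp" (5 characters) before diverging; nothing deeper is shared.
Longest shared-prefix length: 5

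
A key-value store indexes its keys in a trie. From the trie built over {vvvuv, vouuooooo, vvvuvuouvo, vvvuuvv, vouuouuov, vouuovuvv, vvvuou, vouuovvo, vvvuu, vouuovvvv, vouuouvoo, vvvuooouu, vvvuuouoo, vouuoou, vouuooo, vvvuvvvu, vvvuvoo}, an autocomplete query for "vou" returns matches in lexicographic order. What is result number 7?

vouuovvo

Filter for "vou…" and sort: "vouuooo", "vouuooooo", "vouuoou", "vouuouuov", "vouuouvoo", "vouuovuvv", "vouuovvo", "vouuovvvv"
The 7th is vouuovvo.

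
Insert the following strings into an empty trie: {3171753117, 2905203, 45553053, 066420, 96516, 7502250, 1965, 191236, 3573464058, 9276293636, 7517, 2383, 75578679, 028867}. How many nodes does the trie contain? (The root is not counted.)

85

Insert word by word; a character creates a node only if that edge doesn't already exist:
  "3171753117" → 10 new (3, 1, 7, 1, 7, 5, 3, 1, 1, 7)
  "2905203" → 7 new (2, 9, 0, 5, 2, 0, 3)
  "45553053" → 8 new (4, 5, 5, 5, 3, 0, 5, 3)
  "066420" → 6 new (0, 6, 6, 4, 2, 0)
  "96516" → 5 new (9, 6, 5, 1, 6)
  "7502250" → 7 new (7, 5, 0, 2, 2, 5, 0)
  "1965" → 4 new (1, 9, 6, 5)
  "191236" → prefix "19" already present; 4 new (1, 2, 3, 6)
  "3573464058" → prefix "3" already present; 9 new (5, 7, 3, 4, 6, 4, 0, 5, 8)
  "9276293636" → prefix "9" already present; 9 new (2, 7, 6, 2, 9, 3, 6, 3, 6)
  "7517" → prefix "75" already present; 2 new (1, 7)
  "2383" → prefix "2" already present; 3 new (3, 8, 3)
  "75578679" → prefix "75" already present; 6 new (5, 7, 8, 6, 7, 9)
  "028867" → prefix "0" already present; 5 new (2, 8, 8, 6, 7)
Total nodes = 10 + 7 + 8 + 6 + 5 + 7 + 4 + 4 + 9 + 9 + 2 + 3 + 6 + 5 = 85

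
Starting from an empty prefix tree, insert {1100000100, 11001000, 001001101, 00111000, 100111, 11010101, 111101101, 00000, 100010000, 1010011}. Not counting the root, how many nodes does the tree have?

59

Count nodes per top-level branch (shared prefixes stored once):
  '0'-branch (00000, 001001101, 00111000): 17 nodes
  '1'-branch (100010000, 100111, 1010011, 1100000100, 11001000, 11010101, 111101101): 42 nodes
Sum: 59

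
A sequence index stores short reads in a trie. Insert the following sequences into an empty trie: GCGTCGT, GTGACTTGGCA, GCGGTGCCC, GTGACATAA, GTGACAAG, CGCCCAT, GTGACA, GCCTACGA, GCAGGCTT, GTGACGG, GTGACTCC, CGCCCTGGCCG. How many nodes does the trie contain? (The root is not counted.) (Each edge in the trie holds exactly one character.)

58

Trace insertions, counting only characters that open a new branch:
  "GCGTCGT" → 7 new (G, C, G, T, C, G, T)
  "GTGACTTGGCA" → prefix "G" already present; 10 new (T, G, A, C, T, T, G, G, C, A)
  "GCGGTGCCC" → prefix "GCG" already present; 6 new (G, T, G, C, C, C)
  "GTGACATAA" → prefix "GTGAC" already present; 4 new (A, T, A, A)
  "GTGACAAG" → prefix "GTGACA" already present; 2 new (A, G)
  "CGCCCAT" → 7 new (C, G, C, C, C, A, T)
  "GTGACA" → prefix "GTGACA" already present; 0 new (none)
  "GCCTACGA" → prefix "GC" already present; 6 new (C, T, A, C, G, A)
  "GCAGGCTT" → prefix "GC" already present; 6 new (A, G, G, C, T, T)
  "GTGACGG" → prefix "GTGAC" already present; 2 new (G, G)
  "GTGACTCC" → prefix "GTGACT" already present; 2 new (C, C)
  "CGCCCTGGCCG" → prefix "CGCCC" already present; 6 new (T, G, G, C, C, G)
Total nodes = 7 + 10 + 6 + 4 + 2 + 7 + 0 + 6 + 6 + 2 + 2 + 6 = 58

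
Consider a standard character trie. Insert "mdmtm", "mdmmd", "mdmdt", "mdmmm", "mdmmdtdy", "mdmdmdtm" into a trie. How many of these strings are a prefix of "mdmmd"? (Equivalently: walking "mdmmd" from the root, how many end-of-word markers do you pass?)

1

Traverse "mdmmd" character by character; count nodes along the way that are marked as word ends.
Prefixes of the query that are stored words: "mdmmd"
Count: 1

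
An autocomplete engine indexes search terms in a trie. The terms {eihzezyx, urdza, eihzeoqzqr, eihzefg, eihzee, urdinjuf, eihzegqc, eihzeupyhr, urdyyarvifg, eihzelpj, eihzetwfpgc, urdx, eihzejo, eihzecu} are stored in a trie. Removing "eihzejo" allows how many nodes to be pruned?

After clearing the end-marker at "eihzejo", prune upward until reaching a node still needed by another word.
The suffix "jo" (2 nodes) is used only by "eihzejo"; the node for "eihze" still has the child "z", so pruning stops there.
Nodes removed: 2

2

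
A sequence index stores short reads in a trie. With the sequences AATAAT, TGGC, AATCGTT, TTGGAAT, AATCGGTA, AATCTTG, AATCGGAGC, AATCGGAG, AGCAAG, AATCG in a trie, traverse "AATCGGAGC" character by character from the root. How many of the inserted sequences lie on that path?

3

Traverse "AATCGGAGC" character by character; count nodes along the way that are marked as word ends.
Prefixes of the query that are stored words: "AATCG", "AATCGGAG", "AATCGGAGC"
Count: 3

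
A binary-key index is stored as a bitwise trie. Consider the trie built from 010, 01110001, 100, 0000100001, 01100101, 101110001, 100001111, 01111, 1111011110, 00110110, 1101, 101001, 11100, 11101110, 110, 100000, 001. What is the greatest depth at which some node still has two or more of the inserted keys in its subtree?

The deepest shared node is where two words last agree before diverging.
"100000" and "100001111" agree on "10000" (5 characters) before diverging; nothing deeper is shared.
Longest shared-prefix length: 5

5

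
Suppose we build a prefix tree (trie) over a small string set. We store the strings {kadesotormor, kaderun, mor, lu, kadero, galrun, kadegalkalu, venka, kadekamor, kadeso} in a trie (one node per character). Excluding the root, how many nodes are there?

For each word, the new-node count is its length minus the longest prefix already in the trie:
  "kadesotormor" → 12 new (k, a, d, e, s, o, t, o, r, m, o, r)
  "kaderun" → prefix "kade" already present; 3 new (r, u, n)
  "mor" → 3 new (m, o, r)
  "lu" → 2 new (l, u)
  "kadero" → prefix "kader" already present; 1 new (o)
  "galrun" → 6 new (g, a, l, r, u, n)
  "kadegalkalu" → prefix "kade" already present; 7 new (g, a, l, k, a, l, u)
  "venka" → 5 new (v, e, n, k, a)
  "kadekamor" → prefix "kade" already present; 5 new (k, a, m, o, r)
  "kadeso" → prefix "kadeso" already present; 0 new (none)
Total nodes = 12 + 3 + 3 + 2 + 1 + 6 + 7 + 5 + 5 + 0 = 44

44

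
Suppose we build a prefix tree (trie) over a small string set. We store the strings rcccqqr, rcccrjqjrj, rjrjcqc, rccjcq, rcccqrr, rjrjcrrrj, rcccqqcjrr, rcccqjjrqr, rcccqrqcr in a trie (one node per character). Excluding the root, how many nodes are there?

40

Insert word by word; a character creates a node only if that edge doesn't already exist:
  "rcccqqr" → 7 new (r, c, c, c, q, q, r)
  "rcccrjqjrj" → prefix "rccc" already present; 6 new (r, j, q, j, r, j)
  "rjrjcqc" → prefix "r" already present; 6 new (j, r, j, c, q, c)
  "rccjcq" → prefix "rcc" already present; 3 new (j, c, q)
  "rcccqrr" → prefix "rcccq" already present; 2 new (r, r)
  "rjrjcrrrj" → prefix "rjrjc" already present; 4 new (r, r, r, j)
  "rcccqqcjrr" → prefix "rcccqq" already present; 4 new (c, j, r, r)
  "rcccqjjrqr" → prefix "rcccq" already present; 5 new (j, j, r, q, r)
  "rcccqrqcr" → prefix "rcccqr" already present; 3 new (q, c, r)
Total nodes = 7 + 6 + 6 + 3 + 2 + 4 + 4 + 5 + 3 = 40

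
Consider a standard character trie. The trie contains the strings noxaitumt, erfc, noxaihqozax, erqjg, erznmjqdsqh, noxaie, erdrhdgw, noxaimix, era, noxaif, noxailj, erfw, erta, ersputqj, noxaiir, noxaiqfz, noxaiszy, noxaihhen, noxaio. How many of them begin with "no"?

Walk to "no"; the words in its subtree are exactly those with that prefix.
Matches: "noxaie", "noxaif", "noxaihhen", "noxaihqozax", "noxaiir", "noxailj", "noxaimix", "noxaio", "noxaiqfz", "noxaiszy", "noxaitumt"
Count: 11

11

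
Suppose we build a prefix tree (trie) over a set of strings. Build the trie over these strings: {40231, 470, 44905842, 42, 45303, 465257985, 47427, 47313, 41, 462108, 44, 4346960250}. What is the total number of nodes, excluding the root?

47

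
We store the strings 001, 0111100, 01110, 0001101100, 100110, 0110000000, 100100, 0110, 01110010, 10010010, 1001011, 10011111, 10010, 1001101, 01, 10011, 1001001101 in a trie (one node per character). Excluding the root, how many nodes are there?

For each word, the new-node count is its length minus the longest prefix already in the trie:
  "001" → 3 new (0, 0, 1)
  "0111100" → prefix "0" already present; 6 new (1, 1, 1, 1, 0, 0)
  "01110" → prefix "0111" already present; 1 new (0)
  "0001101100" → prefix "00" already present; 8 new (0, 1, 1, 0, 1, 1, 0, 0)
  "100110" → 6 new (1, 0, 0, 1, 1, 0)
  "0110000000" → prefix "011" already present; 7 new (0, 0, 0, 0, 0, 0, 0)
  "100100" → prefix "1001" already present; 2 new (0, 0)
  "0110" → prefix "0110" already present; 0 new (none)
  "01110010" → prefix "01110" already present; 3 new (0, 1, 0)
  "10010010" → prefix "100100" already present; 2 new (1, 0)
  "1001011" → prefix "10010" already present; 2 new (1, 1)
  "10011111" → prefix "10011" already present; 3 new (1, 1, 1)
  "10010" → prefix "10010" already present; 0 new (none)
  "1001101" → prefix "100110" already present; 1 new (1)
  "01" → prefix "01" already present; 0 new (none)
  "10011" → prefix "10011" already present; 0 new (none)
  "1001001101" → prefix "1001001" already present; 3 new (1, 0, 1)
Total nodes = 3 + 6 + 1 + 8 + 6 + 7 + 2 + 0 + 3 + 2 + 2 + 3 + 0 + 1 + 0 + 0 + 3 = 47

47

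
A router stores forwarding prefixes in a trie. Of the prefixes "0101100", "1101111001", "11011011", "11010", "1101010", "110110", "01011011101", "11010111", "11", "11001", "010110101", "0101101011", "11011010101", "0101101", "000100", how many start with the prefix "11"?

Walk to "11"; the words in its subtree are exactly those with that prefix.
Words under "11": 11, 11001, 11010, 1101010, 11010111, 110110, 11011010101, 11011011, 1101111001
Count: 9

9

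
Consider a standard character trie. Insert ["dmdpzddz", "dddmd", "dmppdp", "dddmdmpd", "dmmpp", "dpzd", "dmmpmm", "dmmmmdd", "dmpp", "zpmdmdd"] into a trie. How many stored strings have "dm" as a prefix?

Traverse to the node for "dm", then collect every word in that subtree.
Words under "dm": dmdpzddz, dmmmmdd, dmmpmm, dmmpp, dmpp, dmppdp
Count: 6

6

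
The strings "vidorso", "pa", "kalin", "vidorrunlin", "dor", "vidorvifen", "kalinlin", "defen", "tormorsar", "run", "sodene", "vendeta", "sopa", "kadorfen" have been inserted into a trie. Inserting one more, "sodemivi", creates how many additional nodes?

Walking "sodemivi" from the root, the first 4 characters ("sode") follow existing edges; "m" is the first miss.
So 8 − 4 = 4 new nodes.

4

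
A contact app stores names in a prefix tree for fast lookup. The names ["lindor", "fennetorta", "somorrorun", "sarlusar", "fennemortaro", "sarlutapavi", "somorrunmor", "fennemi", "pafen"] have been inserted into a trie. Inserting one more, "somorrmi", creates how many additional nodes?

2

Walking "somorrmi" from the root, the first 6 characters ("somorr") follow existing edges; "m" is the first miss.
New nodes needed: |"somorrmi"| − 6 = 8 − 6 = 2.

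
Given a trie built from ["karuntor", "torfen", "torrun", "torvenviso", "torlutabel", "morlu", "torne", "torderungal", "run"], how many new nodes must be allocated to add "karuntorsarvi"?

"karuntor" is already a path in the trie; the remaining "sarvi" must be added.
New nodes needed: |"karuntorsarvi"| − 8 = 13 − 8 = 5.

5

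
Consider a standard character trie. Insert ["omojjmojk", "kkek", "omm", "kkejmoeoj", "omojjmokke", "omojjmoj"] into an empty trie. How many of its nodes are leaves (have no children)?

Leaves are exactly the stored words that no other stored word extends.
Those words: "kkejmoeoj", "kkek", "omm", "omojjmojk", "omojjmokke"
Leaf count: 5

5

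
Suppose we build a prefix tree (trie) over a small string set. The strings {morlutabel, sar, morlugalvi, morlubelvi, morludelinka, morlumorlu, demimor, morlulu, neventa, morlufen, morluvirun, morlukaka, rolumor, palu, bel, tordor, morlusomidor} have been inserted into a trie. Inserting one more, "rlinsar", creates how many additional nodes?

The longest prefix of "rlinsar" already in the trie is "r" (length 1).
Each of the 6 remaining characters creates one node.

6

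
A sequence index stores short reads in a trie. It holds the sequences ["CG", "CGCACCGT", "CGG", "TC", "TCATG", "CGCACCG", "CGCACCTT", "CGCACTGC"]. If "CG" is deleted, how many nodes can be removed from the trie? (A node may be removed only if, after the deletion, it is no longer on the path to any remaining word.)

0

Walk "CG" from the leaf back toward the root, removing each node that no remaining word uses.
Every node on "CG" is still needed (e.g. by "CGCACCGT"), so nothing is freed.
Nodes removed: 0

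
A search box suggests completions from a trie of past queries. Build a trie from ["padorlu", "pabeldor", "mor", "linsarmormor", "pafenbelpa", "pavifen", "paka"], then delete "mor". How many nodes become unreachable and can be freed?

Walk "mor" from the leaf back toward the root, removing each node that no remaining word uses.
No other word shares any prefix with "mor", so all 3 of its nodes go.
Nodes removed: 3

3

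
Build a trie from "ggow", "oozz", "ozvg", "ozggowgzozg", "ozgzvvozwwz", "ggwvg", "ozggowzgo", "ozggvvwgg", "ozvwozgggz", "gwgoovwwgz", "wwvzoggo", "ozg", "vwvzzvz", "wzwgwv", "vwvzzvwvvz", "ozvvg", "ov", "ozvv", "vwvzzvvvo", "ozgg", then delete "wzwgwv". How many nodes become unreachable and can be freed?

After clearing the end-marker at "wzwgwv", prune upward until reaching a node still needed by another word.
The suffix "zwgwv" (5 nodes) is used only by "wzwgwv"; the node for "w" still has the child "w", so pruning stops there.
Nodes removed: 5

5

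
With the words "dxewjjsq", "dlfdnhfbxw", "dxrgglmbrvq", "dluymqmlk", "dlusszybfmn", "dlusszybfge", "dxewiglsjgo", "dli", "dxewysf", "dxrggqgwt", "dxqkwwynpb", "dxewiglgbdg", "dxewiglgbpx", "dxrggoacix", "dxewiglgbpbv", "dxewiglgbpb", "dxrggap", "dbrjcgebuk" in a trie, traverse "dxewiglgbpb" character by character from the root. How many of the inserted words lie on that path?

1

Traverse "dxewiglgbpb" character by character; count nodes along the way that are marked as word ends.
Prefixes of the query that are stored words: "dxewiglgbpb"
Count: 1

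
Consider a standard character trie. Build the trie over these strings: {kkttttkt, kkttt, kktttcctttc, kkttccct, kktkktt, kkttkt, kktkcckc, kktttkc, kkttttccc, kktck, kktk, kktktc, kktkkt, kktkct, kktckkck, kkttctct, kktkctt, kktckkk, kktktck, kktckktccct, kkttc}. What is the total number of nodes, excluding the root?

52

Count nodes per top-level branch (shared prefixes stored once):
  'k'-branch (kktck, kktckkck, kktckkk, kktckktccct, kktk, kktkcckc, kktkct, kktkctt, kktkkt, kktkktt, kktktc, kktktck, kkttc, kkttccct, kkttctct, kkttkt, kkttt, kktttcctttc, kktttkc, kkttttccc, kkttttkt): 52 nodes
Sum: 52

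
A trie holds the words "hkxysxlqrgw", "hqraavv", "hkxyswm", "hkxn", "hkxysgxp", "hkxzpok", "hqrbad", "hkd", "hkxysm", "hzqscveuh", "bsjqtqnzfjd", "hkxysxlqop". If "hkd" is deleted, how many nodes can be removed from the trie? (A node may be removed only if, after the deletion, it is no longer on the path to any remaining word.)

After clearing the end-marker at "hkd", prune upward until reaching a node still needed by another word.
The suffix "d" (1 node) is used only by "hkd"; the node for "hk" still has the child "x", so pruning stops there.
Nodes removed: 1

1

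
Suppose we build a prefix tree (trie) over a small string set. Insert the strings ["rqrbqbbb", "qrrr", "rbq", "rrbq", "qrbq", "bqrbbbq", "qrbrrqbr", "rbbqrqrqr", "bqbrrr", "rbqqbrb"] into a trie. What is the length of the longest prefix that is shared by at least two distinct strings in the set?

Look for the deepest trie node that still has at least two words in its subtree.
e.g. "qrbq" and "qrbrrqbr" share the prefix "qrb" of length 3; no pair shares a longer one.
Longest shared-prefix length: 3

3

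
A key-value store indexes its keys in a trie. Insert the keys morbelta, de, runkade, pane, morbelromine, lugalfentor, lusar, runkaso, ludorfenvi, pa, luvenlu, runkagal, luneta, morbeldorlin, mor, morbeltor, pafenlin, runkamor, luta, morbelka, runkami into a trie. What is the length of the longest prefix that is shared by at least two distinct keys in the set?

The deepest shared node is where two words last agree before diverging.
"morbelta" and "morbeltor" agree on "morbelt" (7 characters) before diverging; nothing deeper is shared.
Longest shared-prefix length: 7

7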